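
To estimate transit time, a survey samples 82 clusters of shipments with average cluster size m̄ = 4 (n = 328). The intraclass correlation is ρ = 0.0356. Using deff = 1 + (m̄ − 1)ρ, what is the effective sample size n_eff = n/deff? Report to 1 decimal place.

296.3

deff = 1 + (4 − 1)·0.0356 = 1 + 0.1068 = 1.1068.
n_eff = 328 / 1.1068 = 296.3.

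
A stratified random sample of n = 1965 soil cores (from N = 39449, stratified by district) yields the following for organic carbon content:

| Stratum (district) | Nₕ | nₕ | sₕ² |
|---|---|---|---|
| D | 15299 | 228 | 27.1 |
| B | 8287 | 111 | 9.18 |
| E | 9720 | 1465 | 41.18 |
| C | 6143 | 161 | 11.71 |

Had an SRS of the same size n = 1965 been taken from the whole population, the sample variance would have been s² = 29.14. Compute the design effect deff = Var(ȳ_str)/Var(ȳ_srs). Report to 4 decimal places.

1.7300

Var(ȳ_str) = Σ Wₕ²(1−fₕ)sₕ²/nₕ with Wₕ = Nₕ/39449:
  D: (15299/39449)²·(1−228/15299)·27.1/228 = 0.017610333
  B: (8287/39449)²·(1−111/8287)·9.18/111 = 0.0036006916
  E: (9720/39449)²·(1−1465/9720)·41.18/1465 = 0.0014493059
  C: (6143/39449)²·(1−161/6143)·11.71/161 = 0.0017174573
  → Var(ȳ_str) = 0.024377788.
Var(ȳ_srs) = (1 − 1965/39449)·29.14/1965 = 0.014090841.
deff = 0.024377788 / 0.014090841 = 1.7300.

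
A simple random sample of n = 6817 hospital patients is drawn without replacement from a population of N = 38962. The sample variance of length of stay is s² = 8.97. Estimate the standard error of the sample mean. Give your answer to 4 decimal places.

Under SRS without replacement, Var(ȳ) = (1 − f)·s²/n with f = n/N = 6817/38962 = 0.17496535.
Var(ȳ) = (1 − 0.17496535)·8.97/6817 = 0.82503465·0.0013158281 = 0.0010856038.
SE(ȳ) = √(0.0010856038) = 0.0329.

0.0329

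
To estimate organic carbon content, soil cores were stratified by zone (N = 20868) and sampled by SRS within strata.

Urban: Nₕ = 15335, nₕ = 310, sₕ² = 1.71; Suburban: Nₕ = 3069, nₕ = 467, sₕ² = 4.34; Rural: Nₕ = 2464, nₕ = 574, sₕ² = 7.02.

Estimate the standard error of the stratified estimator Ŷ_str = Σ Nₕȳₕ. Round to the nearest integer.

Var(Ŷ_str) = Σₕ Nₕ²(1 − fₕ)sₕ²/nₕ.
Urban: 15335²·(1 − 310/15335)·1.71/310 = 1.2709623 × 10^6.
Suburban: 3069²·(1 − 467/3069)·4.34/467 = 74212.494.
Rural: 2464²·(1 − 574/2464)·7.02/574 = 56954.459.
Sum = 1.4021293 × 10^6.
SE = √(1.4021293 × 10^6) = 1184.

1184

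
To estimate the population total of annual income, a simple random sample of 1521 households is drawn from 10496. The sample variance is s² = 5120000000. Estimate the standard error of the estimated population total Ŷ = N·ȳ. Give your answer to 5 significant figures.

Var(Ŷ) = N²·Var(ȳ) = N²·(1 − n/N)·s²/n.
f = 1521/10496 = 0.14491235; Var(ȳ) = 0.85508765·5120000000/1521 = 2.8784016 × 10^6.
Var(Ŷ) = 10496² · (2.8784016 × 10^6) = 3.1710204 × 10^14.
SE(Ŷ) = √(3.1710204 × 10^14) = 1.7807 × 10^7.

1.7807 × 10^7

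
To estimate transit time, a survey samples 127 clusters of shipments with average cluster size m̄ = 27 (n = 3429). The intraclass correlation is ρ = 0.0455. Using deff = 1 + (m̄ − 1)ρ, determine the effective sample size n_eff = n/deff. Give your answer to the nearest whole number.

deff = 1 + (27 − 1)·0.0455 = 1 + 1.183 = 2.183.
n_eff = 3429 / 2.183 = 1571.

1571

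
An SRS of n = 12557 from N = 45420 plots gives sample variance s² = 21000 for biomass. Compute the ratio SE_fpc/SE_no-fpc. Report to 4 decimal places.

0.8506

f = n/N = 12557/45420 = 0.27646411.
SE_no-fpc = √(s²/n) = 1.293203; SE_fpc = √((1−f)s²/n) = 1.1000103.
Ratio = √(1−f) = 0.85060913.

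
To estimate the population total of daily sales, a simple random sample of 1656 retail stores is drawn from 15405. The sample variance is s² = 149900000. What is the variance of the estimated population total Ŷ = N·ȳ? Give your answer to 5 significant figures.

Var(Ŷ) = N²·Var(ȳ) = N²·(1 − n/N)·s²/n.
f = 1656/15405 = 0.10749757; Var(ȳ) = 0.89250243·149900000/1656 = 80788.717.
Var(Ŷ) = 15405² · 80788.717 = 1.9172296 × 10^13.

1.9172 × 10^13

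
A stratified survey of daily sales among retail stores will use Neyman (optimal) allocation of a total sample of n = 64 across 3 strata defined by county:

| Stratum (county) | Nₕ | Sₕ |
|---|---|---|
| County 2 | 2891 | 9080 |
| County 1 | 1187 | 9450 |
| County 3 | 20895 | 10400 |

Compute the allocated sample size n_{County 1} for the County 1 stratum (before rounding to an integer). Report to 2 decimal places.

Neyman allocation: nₕ = n·NₕSₕ / Σⱼ NⱼSⱼ.
Σ NⱼSⱼ = 2891·9080 + 1187·9450 + 20895·10400 = 2.5477543 × 10^8.
n_{County 1} = 64·1187·9450 / (2.5477543 × 10^8) = 2.82.

2.82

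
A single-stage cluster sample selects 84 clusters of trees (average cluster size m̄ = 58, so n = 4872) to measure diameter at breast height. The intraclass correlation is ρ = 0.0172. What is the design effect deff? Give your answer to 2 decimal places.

1.98

deff = 1 + (58 − 1)·0.0172 = 1 + 0.9804 = 1.9804.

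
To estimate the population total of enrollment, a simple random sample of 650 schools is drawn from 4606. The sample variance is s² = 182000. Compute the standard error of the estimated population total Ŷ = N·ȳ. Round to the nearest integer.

71428

Var(Ŷ) = N²·Var(ȳ) = N²·(1 − n/N)·s²/n.
f = 650/4606 = 0.14112028; Var(ȳ) = 0.85887972·182000/650 = 240.48632.
Var(Ŷ) = 4606² · 240.48632 = 5.101974 × 10^9.
SE(Ŷ) = √(5.101974 × 10^9) = 71428.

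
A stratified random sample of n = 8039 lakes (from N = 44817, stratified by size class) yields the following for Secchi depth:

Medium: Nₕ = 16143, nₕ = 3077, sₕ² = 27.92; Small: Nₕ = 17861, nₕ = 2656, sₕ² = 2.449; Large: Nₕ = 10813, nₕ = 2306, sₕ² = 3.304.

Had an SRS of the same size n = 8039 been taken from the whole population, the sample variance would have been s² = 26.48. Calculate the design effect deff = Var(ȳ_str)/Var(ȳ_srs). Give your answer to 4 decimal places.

0.4229

Var(ȳ_str) = Σ Wₕ²(1−fₕ)sₕ²/nₕ with Wₕ = Nₕ/44817:
  Medium: (16143/44817)²·(1−3077/16143)·27.92/3077 = 9.5286035 × 10^-4
  Small: (17861/44817)²·(1−2656/17861)·2.449/2656 = 1.2467155 × 10^-4
  Large: (10813/44817)²·(1−2306/10813)·3.304/2306 = 6.5617217 × 10^-5
  → Var(ȳ_str) = 0.0011431491.
Var(ȳ_srs) = (1 − 8039/44817)·26.48/8039 = 0.0027030948.
deff = 0.0011431491 / 0.0027030948 = 0.4229.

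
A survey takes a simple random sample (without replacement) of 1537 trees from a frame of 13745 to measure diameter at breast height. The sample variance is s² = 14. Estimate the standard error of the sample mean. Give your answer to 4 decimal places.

0.0899

Under SRS without replacement, Var(ȳ) = (1 − f)·s²/n with f = n/N = 1537/13745 = 0.11182248.
Var(ȳ) = (1 − 0.11182248)·14/1537 = 0.88817752·0.0091086532 = 0.008090101.
SE(ȳ) = √(0.008090101) = 0.0899.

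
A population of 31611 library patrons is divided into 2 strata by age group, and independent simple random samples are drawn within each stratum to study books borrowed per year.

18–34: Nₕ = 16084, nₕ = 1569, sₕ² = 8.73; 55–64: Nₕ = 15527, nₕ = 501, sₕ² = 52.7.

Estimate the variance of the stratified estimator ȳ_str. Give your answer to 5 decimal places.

Var(ȳ_str) = Σₕ Wₕ²(1 − fₕ)sₕ²/nₕ with Wₕ = Nₕ/N, N = 31611.
18–34: Wₕ = 0.50881022; term = 0.50881022²·(1 − 0.09755036)·8.73/1569 = 0.0012999479.
55–64: Wₕ = 0.49118978; term = 0.49118978²·(1 − 0.03226637)·52.7/501 = 0.024559943.
Sum = 0.025859891.

0.02586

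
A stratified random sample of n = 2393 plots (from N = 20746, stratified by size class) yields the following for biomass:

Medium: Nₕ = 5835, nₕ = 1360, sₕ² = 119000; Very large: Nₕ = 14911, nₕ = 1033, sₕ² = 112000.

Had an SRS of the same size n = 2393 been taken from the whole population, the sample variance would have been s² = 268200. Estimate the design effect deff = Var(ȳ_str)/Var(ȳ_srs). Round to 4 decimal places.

Var(ȳ_str) = Σ Wₕ²(1−fₕ)sₕ²/nₕ with Wₕ = Nₕ/20746:
  Medium: (5835/20746)²·(1−1360/5835)·119000/1360 = 5.3085169
  Very large: (14911/20746)²·(1−1033/14911)·112000/1033 = 52.129386
  → Var(ȳ_str) = 57.437903.
Var(ȳ_srs) = (1 − 2393/20746)·268200/2393 = 99.149098.
deff = 57.437903 / 99.149098 = 0.5793.

0.5793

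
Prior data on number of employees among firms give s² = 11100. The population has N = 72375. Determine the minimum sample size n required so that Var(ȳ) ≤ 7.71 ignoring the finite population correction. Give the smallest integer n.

1440

Without fpc, n₀ = s²/D = 11100/7.71 = 1439.6887.
Rounding up, n = 1440.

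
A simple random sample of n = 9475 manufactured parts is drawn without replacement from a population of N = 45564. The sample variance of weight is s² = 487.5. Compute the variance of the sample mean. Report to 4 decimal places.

Under SRS without replacement, Var(ȳ) = (1 − f)·s²/n with f = n/N = 9475/45564 = 0.20794926.
Var(ȳ) = (1 − 0.20794926)·487.5/9475 = 0.79205074·0.051451187 = 0.040751951.

0.0408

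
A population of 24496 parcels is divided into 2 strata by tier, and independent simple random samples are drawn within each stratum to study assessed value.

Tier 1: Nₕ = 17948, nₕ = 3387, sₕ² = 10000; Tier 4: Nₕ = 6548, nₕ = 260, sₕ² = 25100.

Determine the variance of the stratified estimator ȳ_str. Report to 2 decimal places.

Var(ȳ_str) = Σₕ Wₕ²(1 − fₕ)sₕ²/nₕ with Wₕ = Nₕ/N, N = 24496.
Tier 1: Wₕ = 0.73269105; term = 0.73269105²·(1 − 0.18871183)·10000/3387 = 1.2858838.
Tier 4: Wₕ = 0.26730895; term = 0.26730895²·(1 − 0.03970678)·25100/260 = 6.6241664.
Sum = 7.9100502.

7.91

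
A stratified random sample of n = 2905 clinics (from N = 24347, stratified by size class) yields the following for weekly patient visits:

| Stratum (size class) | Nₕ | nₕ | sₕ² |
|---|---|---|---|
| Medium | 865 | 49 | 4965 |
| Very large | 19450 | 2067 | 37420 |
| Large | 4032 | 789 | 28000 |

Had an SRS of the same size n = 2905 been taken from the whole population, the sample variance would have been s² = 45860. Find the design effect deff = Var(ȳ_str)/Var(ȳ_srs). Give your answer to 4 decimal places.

Var(ȳ_str) = Σ Wₕ²(1−fₕ)sₕ²/nₕ with Wₕ = Nₕ/24347:
  Medium: (865/24347)²·(1−49/865)·4965/49 = 0.12065311
  Very large: (19450/24347)²·(1−2067/19450)·37420/2067 = 10.325634
  Large: (4032/24347)²·(1−789/4032)·28000/789 = 0.78281221
  → Var(ȳ_str) = 11.229099.
Var(ȳ_srs) = (1 − 2905/24347)·45860/2905 = 13.902975.
deff = 11.229099 / 13.902975 = 0.8077.

0.8077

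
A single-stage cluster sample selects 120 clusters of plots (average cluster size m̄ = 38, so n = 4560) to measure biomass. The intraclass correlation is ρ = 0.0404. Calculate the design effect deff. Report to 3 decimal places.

deff = 1 + (38 − 1)·0.0404 = 1 + 1.4948 = 2.4948.

2.495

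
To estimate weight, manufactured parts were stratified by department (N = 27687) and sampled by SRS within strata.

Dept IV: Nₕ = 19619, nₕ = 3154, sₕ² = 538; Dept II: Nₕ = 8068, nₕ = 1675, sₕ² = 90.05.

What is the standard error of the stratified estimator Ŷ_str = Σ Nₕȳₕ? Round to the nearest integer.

Var(Ŷ_str) = Σₕ Nₕ²(1 − fₕ)sₕ²/nₕ.
Dept IV: 19619²·(1 − 3154/19619)·538/3154 = 5.5100963 × 10^7.
Dept II: 8068²·(1 − 1675/8068)·90.05/1675 = 2.7729338 × 10^6.
Sum = 5.7873897 × 10^7.
SE = √(5.7873897 × 10^7) = 7607.

7607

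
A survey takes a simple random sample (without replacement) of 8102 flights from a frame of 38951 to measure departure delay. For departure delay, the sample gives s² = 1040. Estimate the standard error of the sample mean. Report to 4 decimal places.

Under SRS without replacement, Var(ȳ) = (1 − f)·s²/n with f = n/N = 8102/38951 = 0.20800493.
Var(ȳ) = (1 − 0.20800493)·1040/8102 = 0.79199507·0.12836337 = 0.10166315.
SE(ȳ) = √(0.10166315) = 0.3188.

0.3188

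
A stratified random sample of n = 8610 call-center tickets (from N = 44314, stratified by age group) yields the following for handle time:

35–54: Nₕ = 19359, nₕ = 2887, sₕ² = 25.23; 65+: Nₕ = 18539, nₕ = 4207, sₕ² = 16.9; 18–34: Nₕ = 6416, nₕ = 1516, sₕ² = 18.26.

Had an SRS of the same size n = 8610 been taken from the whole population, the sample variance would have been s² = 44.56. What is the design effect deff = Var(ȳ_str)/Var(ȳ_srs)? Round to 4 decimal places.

0.5169

Var(ȳ_str) = Σ Wₕ²(1−fₕ)sₕ²/nₕ with Wₕ = Nₕ/44314:
  35–54: (19359/44314)²·(1−2887/19359)·25.23/2887 = 0.0014191157
  65+: (18539/44314)²·(1−4207/18539)·16.9/4207 = 5.4353234 × 10^-4
  18–34: (6416/44314)²·(1−1516/6416)·18.26/1516 = 1.9283244 × 10^-4
  → Var(ȳ_str) = 0.0021554805.
Var(ȳ_srs) = (1 − 8610/44314)·44.56/8610 = 0.0041698262.
deff = 0.0021554805 / 0.0041698262 = 0.5169.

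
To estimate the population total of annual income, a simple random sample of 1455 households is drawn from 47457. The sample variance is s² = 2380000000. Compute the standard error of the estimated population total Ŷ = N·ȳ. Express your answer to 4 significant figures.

5.976 × 10^7

Var(Ŷ) = N²·Var(ȳ) = N²·(1 − n/N)·s²/n.
f = 1455/47457 = 0.03065933; Var(ȳ) = 0.96934067·2380000000/1455 = 1.5855882 × 10^6.
Var(Ŷ) = 47457² · (1.5855882 × 10^6) = 3.5710092 × 10^15.
SE(Ŷ) = √(3.5710092 × 10^15) = 5.976 × 10^7.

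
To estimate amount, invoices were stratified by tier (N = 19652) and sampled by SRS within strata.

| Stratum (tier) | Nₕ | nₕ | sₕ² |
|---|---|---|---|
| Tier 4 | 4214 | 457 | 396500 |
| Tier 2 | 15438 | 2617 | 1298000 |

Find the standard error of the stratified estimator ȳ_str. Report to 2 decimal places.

Var(ȳ_str) = Σₕ Wₕ²(1 − fₕ)sₕ²/nₕ with Wₕ = Nₕ/N, N = 19652.
Tier 4: Wₕ = 0.21443110; term = 0.21443110²·(1 − 0.10844803)·396500/457 = 35.567162.
Tier 2: Wₕ = 0.78556890; term = 0.78556890²·(1 − 0.16951678)·1298000/2617 = 254.19699.
Sum = 289.76415.
SE = √(289.76415) = 17.02.

17.02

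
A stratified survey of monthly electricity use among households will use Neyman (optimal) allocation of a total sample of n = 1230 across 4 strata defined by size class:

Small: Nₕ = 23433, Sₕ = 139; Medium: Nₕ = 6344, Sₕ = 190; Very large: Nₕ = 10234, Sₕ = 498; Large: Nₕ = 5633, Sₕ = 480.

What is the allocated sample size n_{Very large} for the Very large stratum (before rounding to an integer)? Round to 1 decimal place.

511.2

Neyman allocation: nₕ = n·NₕSₕ / Σⱼ NⱼSⱼ.
Σ NⱼSⱼ = 23433·139 + 6344·190 + 10234·498 + 5633·480 = 1.2262919 × 10^7.
n_{Very large} = 1230·10234·498 / (1.2262919 × 10^7) = 511.2.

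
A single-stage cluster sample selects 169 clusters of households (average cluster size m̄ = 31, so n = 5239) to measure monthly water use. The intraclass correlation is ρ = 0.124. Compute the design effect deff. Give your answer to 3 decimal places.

4.720

deff = 1 + (31 − 1)·0.124 = 1 + 3.72 = 4.72.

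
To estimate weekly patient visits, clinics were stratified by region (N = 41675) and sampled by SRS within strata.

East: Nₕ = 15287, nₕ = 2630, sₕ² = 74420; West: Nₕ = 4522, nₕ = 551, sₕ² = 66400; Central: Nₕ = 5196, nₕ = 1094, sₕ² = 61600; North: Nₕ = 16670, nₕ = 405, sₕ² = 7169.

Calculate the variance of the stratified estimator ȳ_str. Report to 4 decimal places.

Var(ȳ_str) = Σₕ Wₕ²(1 − fₕ)sₕ²/nₕ with Wₕ = Nₕ/N, N = 41675.
East: Wₕ = 0.36681464; term = 0.36681464²·(1 − 0.17204160)·74420/2630 = 3.1523595.
West: Wₕ = 0.10850630; term = 0.10850630²·(1 − 0.12184874)·66400/551 = 1.2459359.
Central: Wₕ = 0.12467906; term = 0.12467906²·(1 − 0.21054657)·61600/1094 = 0.69099829.
North: Wₕ = 0.40000000; term = 0.40000000²·(1 − 0.02429514)·7169/405 = 2.7633889.
Sum = 7.8526826.

7.8527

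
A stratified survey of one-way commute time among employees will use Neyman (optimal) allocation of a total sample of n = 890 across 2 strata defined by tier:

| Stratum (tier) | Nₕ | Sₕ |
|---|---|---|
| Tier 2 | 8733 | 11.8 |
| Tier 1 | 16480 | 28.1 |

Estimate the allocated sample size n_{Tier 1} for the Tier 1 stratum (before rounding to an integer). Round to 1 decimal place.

728.0

Neyman allocation: nₕ = n·NₕSₕ / Σⱼ NⱼSⱼ.
Σ NⱼSⱼ = 8733·11.8 + 16480·28.1 = 566137.4.
n_{Tier 1} = 890·16480·28.1 / 566137.4 = 728.0.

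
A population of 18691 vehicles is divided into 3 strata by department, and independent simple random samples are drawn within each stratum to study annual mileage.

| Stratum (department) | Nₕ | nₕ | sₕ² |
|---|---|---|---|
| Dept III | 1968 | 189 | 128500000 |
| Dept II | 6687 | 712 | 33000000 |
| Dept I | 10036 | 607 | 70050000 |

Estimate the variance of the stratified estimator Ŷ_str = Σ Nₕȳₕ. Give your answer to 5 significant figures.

1.5153 × 10^13

Var(Ŷ_str) = Σₕ Nₕ²(1 − fₕ)sₕ²/nₕ.
Dept III: 1968²·(1 − 189/1968)·128500000/189 = 2.3803585 × 10^12.
Dept II: 6687²·(1 − 712/6687)·33000000/712 = 1.8518388 × 10^12.
Dept I: 10036²·(1 − 607/10036)·70050000/607 = 1.0920581 × 10^13.
Sum = 1.5152778 × 10^13.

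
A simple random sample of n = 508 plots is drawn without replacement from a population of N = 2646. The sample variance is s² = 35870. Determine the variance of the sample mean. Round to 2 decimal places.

Under SRS without replacement, Var(ȳ) = (1 − f)·s²/n with f = n/N = 508/2646 = 0.19198791.
Var(ȳ) = (1 − 0.19198791)·35870/508 = 0.80801209·70.610236 = 57.053925.

57.05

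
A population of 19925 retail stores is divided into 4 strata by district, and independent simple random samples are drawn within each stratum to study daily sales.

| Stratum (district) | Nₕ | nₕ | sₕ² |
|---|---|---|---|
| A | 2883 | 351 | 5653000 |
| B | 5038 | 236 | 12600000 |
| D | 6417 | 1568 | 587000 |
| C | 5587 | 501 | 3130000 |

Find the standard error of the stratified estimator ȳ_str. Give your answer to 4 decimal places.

Var(ȳ_str) = Σₕ Wₕ²(1 − fₕ)sₕ²/nₕ with Wₕ = Nₕ/N, N = 19925.
A: Wₕ = 0.14469260; term = 0.14469260²·(1 − 0.12174818)·5653000/351 = 296.13078.
B: Wₕ = 0.25284818; term = 0.25284818²·(1 − 0.04684399)·12600000/236 = 3253.4355.
D: Wₕ = 0.32205772; term = 0.32205772²·(1 − 0.24435094)·587000/1568 = 29.341317.
C: Wₕ = 0.28040151; term = 0.28040151²·(1 − 0.08967245)·3130000/501 = 447.16209.
Sum = 4026.0697.
SE = √(4026.0697) = 63.4513.

63.4513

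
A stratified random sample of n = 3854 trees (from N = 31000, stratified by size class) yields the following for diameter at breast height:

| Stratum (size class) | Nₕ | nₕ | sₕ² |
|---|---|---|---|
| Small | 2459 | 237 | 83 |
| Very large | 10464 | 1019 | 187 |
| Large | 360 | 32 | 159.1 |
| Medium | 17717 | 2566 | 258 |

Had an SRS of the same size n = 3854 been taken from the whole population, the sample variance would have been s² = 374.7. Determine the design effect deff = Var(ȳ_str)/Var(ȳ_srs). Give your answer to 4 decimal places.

0.5821

Var(ȳ_str) = Σ Wₕ²(1−fₕ)sₕ²/nₕ with Wₕ = Nₕ/31000:
  Small: (2459/31000)²·(1−237/2459)·83/237 = 0.0019911728
  Very large: (10464/31000)²·(1−1019/10464)·187/1019 = 0.018873121
  Large: (360/31000)²·(1−32/360)·159.1/32 = 6.1090427 × 10^-4
  Medium: (17717/31000)²·(1−2566/17717)·258/2566 = 0.028084788
  → Var(ȳ_str) = 0.049559986.
Var(ȳ_srs) = (1 − 3854/31000)·374.7/3854 = 0.085136567.
deff = 0.049559986 / 0.085136567 = 0.5821.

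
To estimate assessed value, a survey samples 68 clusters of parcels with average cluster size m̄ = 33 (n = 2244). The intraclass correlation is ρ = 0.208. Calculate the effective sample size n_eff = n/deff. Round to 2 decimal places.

deff = 1 + (33 − 1)·0.208 = 1 + 6.656 = 7.656.
n_eff = 2244 / 7.656 = 293.10.

293.10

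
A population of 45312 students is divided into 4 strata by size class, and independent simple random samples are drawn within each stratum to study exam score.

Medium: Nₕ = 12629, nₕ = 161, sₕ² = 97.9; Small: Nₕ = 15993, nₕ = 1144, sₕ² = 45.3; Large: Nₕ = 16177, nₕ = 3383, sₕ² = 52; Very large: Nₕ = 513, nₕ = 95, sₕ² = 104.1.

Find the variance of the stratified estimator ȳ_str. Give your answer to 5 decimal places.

Var(ȳ_str) = Σₕ Wₕ²(1 − fₕ)sₕ²/nₕ with Wₕ = Nₕ/N, N = 45312.
Medium: Wₕ = 0.27871204; term = 0.27871204²·(1 − 0.01274844)·97.9/161 = 0.046633296.
Small: Wₕ = 0.35295286; term = 0.35295286²·(1 − 0.07153129)·45.3/1144 = 0.0045800778.
Large: Wₕ = 0.35701359; term = 0.35701359²·(1 − 0.20912407)·52/3383 = 0.0015494559.
Very large: Wₕ = 0.01132150; term = 0.01132150²·(1 − 0.18518519)·104.1/95 = 1.1444434 × 10^-4.
Sum = 0.052877274.

0.05288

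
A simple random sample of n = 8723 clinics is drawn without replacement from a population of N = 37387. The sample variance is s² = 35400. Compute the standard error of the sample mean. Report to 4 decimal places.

1.7639

Under SRS without replacement, Var(ȳ) = (1 − f)·s²/n with f = n/N = 8723/37387 = 0.23331639.
Var(ȳ) = (1 − 0.23331639)·35400/8723 = 0.76668361·4.0582368 = 3.1113837.
SE(ȳ) = √(3.1113837) = 1.7639.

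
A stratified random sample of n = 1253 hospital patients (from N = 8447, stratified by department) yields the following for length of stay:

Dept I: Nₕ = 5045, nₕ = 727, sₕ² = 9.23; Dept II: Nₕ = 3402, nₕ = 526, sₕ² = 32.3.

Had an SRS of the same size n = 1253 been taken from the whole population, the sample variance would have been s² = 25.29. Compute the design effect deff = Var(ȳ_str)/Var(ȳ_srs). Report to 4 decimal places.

Var(ȳ_str) = Σ Wₕ²(1−fₕ)sₕ²/nₕ with Wₕ = Nₕ/8447:
  Dept I: (5045/8447)²·(1−727/5045)·9.23/727 = 0.0038761994
  Dept II: (3402/8447)²·(1−526/3402)·32.3/526 = 0.0084204438
  → Var(ȳ_str) = 0.012296643.
Var(ȳ_srs) = (1 − 1253/8447)·25.29/1253 = 0.017189597.
deff = 0.012296643 / 0.017189597 = 0.7154.

0.7154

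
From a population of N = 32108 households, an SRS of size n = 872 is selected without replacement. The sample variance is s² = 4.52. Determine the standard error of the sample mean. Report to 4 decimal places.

0.0710

Under SRS without replacement, Var(ȳ) = (1 − f)·s²/n with f = n/N = 872/32108 = 0.02715834.
Var(ȳ) = (1 − 0.02715834)·4.52/872 = 0.97284166·0.0051834862 = 0.0050427114.
SE(ȳ) = √(0.0050427114) = 0.0710.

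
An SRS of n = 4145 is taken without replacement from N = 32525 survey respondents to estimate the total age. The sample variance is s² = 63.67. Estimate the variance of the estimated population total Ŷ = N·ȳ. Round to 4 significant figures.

1.418 × 10^7

Var(Ŷ) = N²·Var(ȳ) = N²·(1 − n/N)·s²/n.
f = 4145/32525 = 0.12744043; Var(ȳ) = 0.87255957·63.67/4145 = 0.013403104.
Var(Ŷ) = 32525² · 0.013403104 = 1.4178817 × 10^7.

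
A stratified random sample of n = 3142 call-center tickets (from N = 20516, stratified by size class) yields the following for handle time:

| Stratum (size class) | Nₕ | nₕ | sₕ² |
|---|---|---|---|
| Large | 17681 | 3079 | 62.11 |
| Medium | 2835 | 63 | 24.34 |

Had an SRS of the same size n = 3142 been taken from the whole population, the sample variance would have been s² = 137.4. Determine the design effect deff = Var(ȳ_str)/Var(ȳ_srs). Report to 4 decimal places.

0.5289

Var(ȳ_str) = Σ Wₕ²(1−fₕ)sₕ²/nₕ with Wₕ = Nₕ/20516:
  Large: (17681/20516)²·(1−3079/17681)·62.11/3079 = 0.012373302
  Medium: (2835/20516)²·(1−63/2835)·24.34/63 = 0.0072134152
  → Var(ȳ_str) = 0.019586717.
Var(ȳ_srs) = (1 − 3142/20516)·137.4/3142 = 0.037032896.
deff = 0.019586717 / 0.037032896 = 0.5289.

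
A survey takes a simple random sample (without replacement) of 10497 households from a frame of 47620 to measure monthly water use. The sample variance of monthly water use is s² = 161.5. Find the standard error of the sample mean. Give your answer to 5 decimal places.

Under SRS without replacement, Var(ȳ) = (1 − f)·s²/n with f = n/N = 10497/47620 = 0.22043259.
Var(ȳ) = (1 − 0.22043259)·161.5/10497 = 0.77956741·0.015385348 = 0.011993916.
SE(ȳ) = √(0.011993916) = 0.10952.

0.10952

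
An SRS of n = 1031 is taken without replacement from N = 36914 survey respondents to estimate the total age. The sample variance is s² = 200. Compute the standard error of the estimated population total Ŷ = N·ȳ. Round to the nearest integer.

16030

Var(Ŷ) = N²·Var(ȳ) = N²·(1 − n/N)·s²/n.
f = 1031/36914 = 0.02792978; Var(ȳ) = 0.97207022·200/1031 = 0.18856842.
Var(Ŷ) = 36914² · 0.18856842 = 2.5695151 × 10^8.
SE(Ŷ) = √(2.5695151 × 10^8) = 16030.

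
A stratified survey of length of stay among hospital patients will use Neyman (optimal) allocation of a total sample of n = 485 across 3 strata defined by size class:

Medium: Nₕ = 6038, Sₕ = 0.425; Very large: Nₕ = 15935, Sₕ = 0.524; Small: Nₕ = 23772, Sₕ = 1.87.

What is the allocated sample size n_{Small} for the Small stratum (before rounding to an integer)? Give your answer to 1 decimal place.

Neyman allocation: nₕ = n·NₕSₕ / Σⱼ NⱼSⱼ.
Σ NⱼSⱼ = 6038·0.425 + 15935·0.524 + 23772·1.87 = 55369.73.
n_{Small} = 485·23772·1.87 / 55369.73 = 389.4.

389.4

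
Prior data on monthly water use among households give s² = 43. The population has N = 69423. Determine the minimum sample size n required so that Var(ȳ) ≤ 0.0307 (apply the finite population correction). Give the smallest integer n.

Without fpc, n₀ = s²/D = 43/0.0307 = 1400.6515.
With fpc, (1 − n/N)·s²/n ≤ D requires n ≥ n₀/(1 + n₀/N) = 1400.6515/(1 + 1400.6515/69423) = 1372.9514.
Rounding up, n = 1373.

1373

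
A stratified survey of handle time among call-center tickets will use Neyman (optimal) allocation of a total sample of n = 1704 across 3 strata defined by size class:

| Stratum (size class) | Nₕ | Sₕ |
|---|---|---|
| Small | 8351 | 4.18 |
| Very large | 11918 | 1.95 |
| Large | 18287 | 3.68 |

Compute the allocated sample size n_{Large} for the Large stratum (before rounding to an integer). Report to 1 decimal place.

914.1

Neyman allocation: nₕ = n·NₕSₕ / Σⱼ NⱼSⱼ.
Σ NⱼSⱼ = 8351·4.18 + 11918·1.95 + 18287·3.68 = 125443.44.
n_{Large} = 1704·18287·3.68 / 125443.44 = 914.1.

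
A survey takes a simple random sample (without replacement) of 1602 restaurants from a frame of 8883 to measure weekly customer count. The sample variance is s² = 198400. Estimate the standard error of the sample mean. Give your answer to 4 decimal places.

10.0752

Under SRS without replacement, Var(ȳ) = (1 − f)·s²/n with f = n/N = 1602/8883 = 0.18034448.
Var(ȳ) = (1 − 0.18034448)·198400/1602 = 0.81965552·123.84519 = 101.5104.
SE(ȳ) = √(101.5104) = 10.0752.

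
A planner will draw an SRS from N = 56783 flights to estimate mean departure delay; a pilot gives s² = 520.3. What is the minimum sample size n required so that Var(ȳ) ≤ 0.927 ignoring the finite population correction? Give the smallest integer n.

Without fpc, n₀ = s²/D = 520.3/0.927 = 561.2729.
Rounding up, n = 562.

562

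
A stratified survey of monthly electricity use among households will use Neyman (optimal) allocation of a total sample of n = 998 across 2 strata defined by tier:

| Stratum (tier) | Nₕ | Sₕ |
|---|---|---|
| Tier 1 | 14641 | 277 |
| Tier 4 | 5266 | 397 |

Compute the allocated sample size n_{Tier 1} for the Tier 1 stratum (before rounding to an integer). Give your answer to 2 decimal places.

Neyman allocation: nₕ = n·NₕSₕ / Σⱼ NⱼSⱼ.
Σ NⱼSⱼ = 14641·277 + 5266·397 = 6.146159 × 10^6.
n_{Tier 1} = 998·14641·277 / (6.146159 × 10^6) = 658.53.

658.53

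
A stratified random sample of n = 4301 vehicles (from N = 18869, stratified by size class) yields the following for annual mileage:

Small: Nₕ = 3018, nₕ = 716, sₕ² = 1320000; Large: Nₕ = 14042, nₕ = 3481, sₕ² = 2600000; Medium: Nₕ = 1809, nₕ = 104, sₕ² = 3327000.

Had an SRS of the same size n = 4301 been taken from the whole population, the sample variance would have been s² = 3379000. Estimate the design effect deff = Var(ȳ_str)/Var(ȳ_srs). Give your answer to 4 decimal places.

1.0291

Var(ȳ_str) = Σ Wₕ²(1−fₕ)sₕ²/nₕ with Wₕ = Nₕ/18869:
  Small: (3018/18869)²·(1−716/3018)·1320000/716 = 35.973914
  Large: (14042/18869)²·(1−3481/14042)·2600000/3481 = 311.10398
  Medium: (1809/18869)²·(1−104/1809)·3327000/104 = 277.1307
  → Var(ȳ_str) = 624.20859.
Var(ȳ_srs) = (1 − 4301/18869)·3379000/4301 = 606.55446.
deff = 624.20859 / 606.55446 = 1.0291.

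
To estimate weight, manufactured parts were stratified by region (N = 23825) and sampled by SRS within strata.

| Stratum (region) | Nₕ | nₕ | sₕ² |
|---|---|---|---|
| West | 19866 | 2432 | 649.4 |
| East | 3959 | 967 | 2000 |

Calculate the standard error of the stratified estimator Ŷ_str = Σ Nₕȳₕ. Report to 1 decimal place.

Var(Ŷ_str) = Σₕ Nₕ²(1 − fₕ)sₕ²/nₕ.
West: 19866²·(1 − 2432/19866)·649.4/2432 = 9.2481781 × 10^7.
East: 3959²·(1 − 967/3959)·2000/967 = 2.4499127 × 10^7.
Sum = 1.1698091 × 10^8.
SE = √(1.1698091 × 10^8) = 10815.8.

10815.8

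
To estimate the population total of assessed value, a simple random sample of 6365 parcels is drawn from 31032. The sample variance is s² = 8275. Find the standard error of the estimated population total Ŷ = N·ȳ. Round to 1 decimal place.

Var(Ŷ) = N²·Var(ȳ) = N²·(1 − n/N)·s²/n.
f = 6365/31032 = 0.20511085; Var(ȳ) = 0.79488915·8275/6365 = 1.0334183.
Var(Ŷ) = 31032² · 1.0334183 = 9.9516635 × 10^8.
SE(Ŷ) = √(9.9516635 × 10^8) = 31546.3.

31546.3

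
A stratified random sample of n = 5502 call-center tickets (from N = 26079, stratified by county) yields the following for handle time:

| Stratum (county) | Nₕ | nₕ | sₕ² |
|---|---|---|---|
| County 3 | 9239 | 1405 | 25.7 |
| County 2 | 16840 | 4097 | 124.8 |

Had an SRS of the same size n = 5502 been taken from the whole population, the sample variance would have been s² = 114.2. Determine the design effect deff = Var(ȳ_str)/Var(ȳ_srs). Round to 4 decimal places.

0.7057

Var(ȳ_str) = Σ Wₕ²(1−fₕ)sₕ²/nₕ with Wₕ = Nₕ/26079:
  County 3: (9239/26079)²·(1−1405/9239)·25.7/1405 = 0.0019466302
  County 2: (16840/26079)²·(1−4097/16840)·124.8/4097 = 0.0096112644
  → Var(ȳ_str) = 0.011557895.
Var(ȳ_srs) = (1 − 5502/26079)·114.2/5502 = 0.016377086.
deff = 0.011557895 / 0.016377086 = 0.7057.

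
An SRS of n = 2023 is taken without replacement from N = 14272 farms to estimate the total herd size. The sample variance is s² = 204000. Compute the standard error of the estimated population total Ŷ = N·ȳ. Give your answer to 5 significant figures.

Var(Ŷ) = N²·Var(ȳ) = N²·(1 − n/N)·s²/n.
f = 2023/14272 = 0.14174608; Var(ȳ) = 0.85825392·204000/2023 = 86.546614.
Var(Ŷ) = 14272² · 86.546614 = 1.7628678 × 10^10.
SE(Ŷ) = √(1.7628678 × 10^10) = 132770.

132770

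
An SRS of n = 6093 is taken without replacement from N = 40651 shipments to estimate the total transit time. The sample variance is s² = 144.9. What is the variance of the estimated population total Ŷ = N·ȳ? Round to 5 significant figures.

3.3409 × 10^7

Var(Ŷ) = N²·Var(ȳ) = N²·(1 − n/N)·s²/n.
f = 6093/40651 = 0.14988561; Var(ȳ) = 0.85011439·144.9/6093 = 0.020216901.
Var(Ŷ) = 40651² · 0.020216901 = 3.3408506 × 10^7.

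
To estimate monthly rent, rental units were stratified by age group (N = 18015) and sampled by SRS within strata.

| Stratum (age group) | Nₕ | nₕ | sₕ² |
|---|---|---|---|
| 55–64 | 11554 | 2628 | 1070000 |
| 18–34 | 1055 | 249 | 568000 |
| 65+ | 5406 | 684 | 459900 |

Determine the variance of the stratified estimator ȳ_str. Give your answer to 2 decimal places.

188.25

Var(ȳ_str) = Σₕ Wₕ²(1 − fₕ)sₕ²/nₕ with Wₕ = Nₕ/N, N = 18015.
55–64: Wₕ = 0.64135443; term = 0.64135443²·(1 − 0.22745370)·1070000/2628 = 129.38357.
18–34: Wₕ = 0.05856231; term = 0.05856231²·(1 − 0.23601896)·568000/249 = 5.9767895.
65+: Wₕ = 0.30008326; term = 0.30008326²·(1 − 0.12652608)·459900/684 = 52.88601.
Sum = 188.24637.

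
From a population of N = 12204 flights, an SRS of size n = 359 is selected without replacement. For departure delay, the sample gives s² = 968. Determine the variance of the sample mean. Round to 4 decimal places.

2.6171

Under SRS without replacement, Var(ȳ) = (1 − f)·s²/n with f = n/N = 359/12204 = 0.02941658.
Var(ȳ) = (1 − 0.02941658)·968/359 = 0.97058342·2.6963788 = 2.6170606.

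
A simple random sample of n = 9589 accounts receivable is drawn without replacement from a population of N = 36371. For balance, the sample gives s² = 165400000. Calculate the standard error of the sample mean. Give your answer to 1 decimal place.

Under SRS without replacement, Var(ȳ) = (1 − f)·s²/n with f = n/N = 9589/36371 = 0.26364411.
Var(ȳ) = (1 − 0.26364411)·165400000/9589 = 0.73635589·17248.931 = 12701.352.
SE(ȳ) = √(12701.352) = 112.7.

112.7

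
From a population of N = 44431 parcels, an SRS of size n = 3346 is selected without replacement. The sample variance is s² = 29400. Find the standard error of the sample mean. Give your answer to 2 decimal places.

Under SRS without replacement, Var(ȳ) = (1 − f)·s²/n with f = n/N = 3346/44431 = 0.07530778.
Var(ȳ) = (1 − 0.07530778)·29400/3346 = 0.92469222·8.7866109 = 8.1249107.
SE(ȳ) = √(8.1249107) = 2.85.

2.85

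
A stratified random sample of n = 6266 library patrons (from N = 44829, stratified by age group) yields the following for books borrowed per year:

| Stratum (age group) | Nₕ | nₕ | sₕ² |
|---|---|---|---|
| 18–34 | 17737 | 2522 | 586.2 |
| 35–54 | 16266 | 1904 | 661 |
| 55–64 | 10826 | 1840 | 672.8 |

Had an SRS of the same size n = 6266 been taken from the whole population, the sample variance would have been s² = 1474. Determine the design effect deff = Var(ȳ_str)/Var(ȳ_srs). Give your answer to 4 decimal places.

0.4411

Var(ȳ_str) = Σ Wₕ²(1−fₕ)sₕ²/nₕ with Wₕ = Nₕ/44829:
  18–34: (17737/44829)²·(1−2522/17737)·586.2/2522 = 0.031212945
  35–54: (16266/44829)²·(1−1904/16266)·661/1904 = 0.040356371
  55–64: (10826/44829)²·(1−1840/10826)·672.8/1840 = 0.017700458
  → Var(ȳ_str) = 0.089269774.
Var(ȳ_srs) = (1 − 6266/44829)·1474/6266 = 0.20235729.
deff = 0.089269774 / 0.20235729 = 0.4411.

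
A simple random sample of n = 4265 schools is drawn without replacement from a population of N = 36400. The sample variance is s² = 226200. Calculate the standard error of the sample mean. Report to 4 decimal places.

Under SRS without replacement, Var(ȳ) = (1 − f)·s²/n with f = n/N = 4265/36400 = 0.11717033.
Var(ȳ) = (1 − 0.11717033)·226200/4265 = 0.88282967·53.036342 = 46.822057.
SE(ȳ) = √(46.822057) = 6.8427.

6.8427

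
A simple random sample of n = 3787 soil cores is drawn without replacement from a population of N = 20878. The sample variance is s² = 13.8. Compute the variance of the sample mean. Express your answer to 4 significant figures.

Under SRS without replacement, Var(ȳ) = (1 − f)·s²/n with f = n/N = 3787/20878 = 0.18138711.
Var(ȳ) = (1 − 0.18138711)·13.8/3787 = 0.81861289·0.0036440454 = 0.0029830626.

0.002983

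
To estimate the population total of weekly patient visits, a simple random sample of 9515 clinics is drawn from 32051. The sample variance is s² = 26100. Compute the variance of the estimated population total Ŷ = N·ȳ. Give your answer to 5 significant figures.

1.9813 × 10^9

Var(Ŷ) = N²·Var(ȳ) = N²·(1 − n/N)·s²/n.
f = 9515/32051 = 0.29687061; Var(ȳ) = 0.70312939·26100/9515 = 1.9287101.
Var(Ŷ) = 32051² · 1.9287101 = 1.9812995 × 10^9.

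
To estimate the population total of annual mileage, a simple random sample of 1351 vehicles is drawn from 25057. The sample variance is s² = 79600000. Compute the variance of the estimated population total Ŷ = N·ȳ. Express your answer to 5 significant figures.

3.4998 × 10^13

Var(Ŷ) = N²·Var(ȳ) = N²·(1 − n/N)·s²/n.
f = 1351/25057 = 0.05391707; Var(ȳ) = 0.94608293·79600000/1351 = 55742.562.
Var(Ŷ) = 25057² · 55742.562 = 3.4998149 × 10^13.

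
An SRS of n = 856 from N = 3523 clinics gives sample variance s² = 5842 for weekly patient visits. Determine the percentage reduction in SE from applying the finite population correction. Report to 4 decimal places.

f = n/N = 856/3523 = 0.24297474.
SE_no-fpc = √(s²/n) = 2.6124254; SE_fpc = √((1−f)s²/n) = 2.2729981.
Ratio = √(1−f) = 0.87007199. Reduction = 100·(1 − 0.87007199) = 12.9928%.

12.9928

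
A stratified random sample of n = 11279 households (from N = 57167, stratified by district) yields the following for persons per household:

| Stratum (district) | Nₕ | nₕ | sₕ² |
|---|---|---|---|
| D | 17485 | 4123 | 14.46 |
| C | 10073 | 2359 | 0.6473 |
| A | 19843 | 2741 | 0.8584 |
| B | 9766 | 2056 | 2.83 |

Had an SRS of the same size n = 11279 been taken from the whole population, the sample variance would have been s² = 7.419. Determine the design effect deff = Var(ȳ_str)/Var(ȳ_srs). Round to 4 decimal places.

Var(ȳ_str) = Σ Wₕ²(1−fₕ)sₕ²/nₕ with Wₕ = Nₕ/57167:
  D: (17485/57167)²·(1−4123/17485)·14.46/4123 = 2.5072709 × 10^-4
  C: (10073/57167)²·(1−2359/10073)·0.6473/2359 = 6.5241709 × 10^-6
  A: (19843/57167)²·(1−2741/19843)·0.8584/2741 = 3.2519518 × 10^-5
  B: (9766/57167)²·(1−2056/9766)·2.83/2056 = 3.1713459 × 10^-5
  → Var(ȳ_str) = 3.2148424 × 10^-4.
Var(ȳ_srs) = (1 − 11279/57167)·7.419/11279 = 5.2799341 × 10^-4.
deff = (3.2148424 × 10^-4) / (5.2799341 × 10^-4) = 0.6089.

0.6089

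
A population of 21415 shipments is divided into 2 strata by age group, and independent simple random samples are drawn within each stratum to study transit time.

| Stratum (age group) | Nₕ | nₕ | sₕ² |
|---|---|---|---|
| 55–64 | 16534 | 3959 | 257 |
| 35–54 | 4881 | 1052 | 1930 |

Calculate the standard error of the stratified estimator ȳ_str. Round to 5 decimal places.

0.32279

Var(ȳ_str) = Σₕ Wₕ²(1 − fₕ)sₕ²/nₕ with Wₕ = Nₕ/N, N = 21415.
55–64: Wₕ = 0.77207565; term = 0.77207565²·(1 − 0.23944599)·257/3959 = 0.029430483.
35–54: Wₕ = 0.22792435; term = 0.22792435²·(1 − 0.21552960)·1930/1052 = 0.074765215.
Sum = 0.1041957.
SE = √(0.1041957) = 0.32279.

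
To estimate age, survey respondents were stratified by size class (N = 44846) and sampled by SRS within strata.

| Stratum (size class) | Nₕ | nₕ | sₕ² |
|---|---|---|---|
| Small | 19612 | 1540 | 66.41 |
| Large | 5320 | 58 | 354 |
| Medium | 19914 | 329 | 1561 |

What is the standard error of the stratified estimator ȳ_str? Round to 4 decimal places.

1.0063

Var(ȳ_str) = Σₕ Wₕ²(1 − fₕ)sₕ²/nₕ with Wₕ = Nₕ/N, N = 44846.
Small: Wₕ = 0.43731882; term = 0.43731882²·(1 − 0.07852335)·66.41/1540 = 0.0075996473.
Large: Wₕ = 0.11862819; term = 0.11862819²·(1 − 0.01090226)·354/58 = 0.084955269.
Medium: Wₕ = 0.44405298; term = 0.44405298²·(1 − 0.01652104)·1561/329 = 0.92011404.
Sum = 1.012669.
SE = √(1.012669) = 1.0063.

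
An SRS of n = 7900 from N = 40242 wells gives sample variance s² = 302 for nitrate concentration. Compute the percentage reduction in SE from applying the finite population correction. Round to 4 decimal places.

f = n/N = 7900/40242 = 0.19631231.
SE_no-fpc = √(s²/n) = 0.19551943; SE_fpc = √((1−f)s²/n) = 0.17528049.
Ratio = √(1−f) = 0.89648630. Reduction = 100·(1 − 0.89648630) = 10.3514%.

10.3514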